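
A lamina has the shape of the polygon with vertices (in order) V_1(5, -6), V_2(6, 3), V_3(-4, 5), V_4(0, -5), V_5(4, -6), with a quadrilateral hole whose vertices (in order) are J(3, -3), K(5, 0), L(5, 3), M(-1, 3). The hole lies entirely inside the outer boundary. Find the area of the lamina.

48.5

Outer boundary:
Apply the surveyor's formula: 2A = Σ (x_i·y_{i+1} − x_{i+1}·y_i), indices taken mod 5.
Σ = (51) + (42) + (20) + (20) + (6) = 139
Area = |Σ|/2 = 69.5.
Hole:
Apply the shoelace formula: 2A = Σ (x_i·y_{i+1} − x_{i+1}·y_i), indices taken mod 4.
Cross-terms: 15, 15, 18, -6  ⇒  Σ = 42
Area = |Σ|/2 = 21.
Net area = 69.5 − 21 = 48.5.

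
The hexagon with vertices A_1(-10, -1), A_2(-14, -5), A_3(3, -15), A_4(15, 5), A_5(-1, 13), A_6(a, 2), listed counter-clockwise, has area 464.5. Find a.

Write out the shoelace sum; only the two edges meeting at A_6 involve a:
2·Area = [((-1)·2 − a·13) + (a·(-1) − (-10)·2)] + 701
       = -14·a + 719 = 929
⇒ a = -15.

-15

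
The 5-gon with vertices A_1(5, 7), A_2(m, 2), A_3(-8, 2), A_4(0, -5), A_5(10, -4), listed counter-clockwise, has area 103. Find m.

The doubled signed area Σ (x_i y_{i+1} − x_{i+1} y_i) is linear in m.
With m=0 it equals 206; the coefficient of m is -5 (from the two edges through A_2).
So -5·m + 206 = 2·103 = 206 ⇒ m = 0.

0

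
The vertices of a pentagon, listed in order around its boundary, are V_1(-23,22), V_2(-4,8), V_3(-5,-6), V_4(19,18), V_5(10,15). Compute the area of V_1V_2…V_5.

331

Apply Gauss's area formula: 2A = Σ (x_i·y_{i+1} − x_{i+1}·y_i), indices taken mod 5.
Σ = (-96) + (64) + (24) + (105) + (565) = 662
Area = |Σ|/2 = 331.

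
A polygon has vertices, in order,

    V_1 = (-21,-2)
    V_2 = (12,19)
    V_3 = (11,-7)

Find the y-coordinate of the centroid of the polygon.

10/3

Apply Gauss's area formula. First the cross-terms c_i = x_i·y_{i+1} − x_{i+1}·y_i:
  -375, -293, -169  ⇒  2A = -837, A = -418.5.
Then Σ (y_i + y_{i+1})·c_i = -8370, so ȳ = -8370 / (6·(-418.5)) = 10/3.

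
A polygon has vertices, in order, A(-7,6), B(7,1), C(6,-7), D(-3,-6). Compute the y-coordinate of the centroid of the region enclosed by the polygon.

Apply the shoelace (surveyor's) formula. First the cross-terms c_i = x_i·y_{i+1} − x_{i+1}·y_i:
  -49, -55, -57, -60  ⇒  2A = -221, A = -110.5.
Then Σ (y_i + y_{i+1})·c_i = 728, so ȳ = 728 / (6·(-110.5)) = -56/51.

-56/51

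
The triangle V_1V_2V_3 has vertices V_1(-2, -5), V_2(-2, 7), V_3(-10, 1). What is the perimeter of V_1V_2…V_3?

32

|V_1V_2| = √((0)² + (12)²) = √144 = 12
|V_2V_3| = √((-8)² + (-6)²) = √100 = 10
|V_3V_1| = √((8)² + (-6)²) = √100 = 10
Perimeter = 12 + 10 + 10 = 32.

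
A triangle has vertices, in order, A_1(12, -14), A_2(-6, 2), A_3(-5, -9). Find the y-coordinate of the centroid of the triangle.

-7

Apply the shoelace (surveyor's) formula. First the cross-terms c_i = x_i·y_{i+1} − x_{i+1}·y_i:
  -60, 64, 178  ⇒  2A = 182, A = 91.
Then Σ (y_i + y_{i+1})·c_i = -3822, so ȳ = -3822 / (6·91) = -7.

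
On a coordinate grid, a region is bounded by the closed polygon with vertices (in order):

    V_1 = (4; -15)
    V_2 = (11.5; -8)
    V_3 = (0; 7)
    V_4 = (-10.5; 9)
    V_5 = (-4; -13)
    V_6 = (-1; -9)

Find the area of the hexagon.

Apply the shoelace formula: 2A = Σ (x_i·y_{i+1} − x_{i+1}·y_i), indices taken mod 6.
Cross-terms: 140.5, 80.5, 73.5, 172.5, 23, 51  ⇒  Σ = 541
Area = |Σ|/2 = 270.5.

270.5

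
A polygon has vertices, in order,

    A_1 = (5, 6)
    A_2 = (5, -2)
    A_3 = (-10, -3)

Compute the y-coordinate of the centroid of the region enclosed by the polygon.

1/3

Apply the shoelace formula. First the cross-terms c_i = x_i·y_{i+1} − x_{i+1}·y_i:
  -40, -35, -45  ⇒  2A = -120, A = -60.
Then Σ (y_i + y_{i+1})·c_i = -120, so ȳ = -120 / (6·(-60)) = 1/3.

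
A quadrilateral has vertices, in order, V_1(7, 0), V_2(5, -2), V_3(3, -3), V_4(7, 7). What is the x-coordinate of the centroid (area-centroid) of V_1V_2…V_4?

Apply the surveyor's formula. First the cross-terms c_i = x_i·y_{i+1} − x_{i+1}·y_i:
  -14, -9, 42, -49  ⇒  2A = -30, A = -15.
Then Σ (x_i + x_{i+1})·c_i = -506, so x̄ = -506 / (6·(-15)) = 253/45.

253/45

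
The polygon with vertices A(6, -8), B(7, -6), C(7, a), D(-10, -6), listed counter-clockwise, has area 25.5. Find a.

-5

Write out the shoelace sum; only the two edges meeting at C involve a:
2·Area = [(7·a − 7·(-6)) + (7·(-6) − (-10)·a)] + 136
       = 17·a + 136 = 51
⇒ a = -5.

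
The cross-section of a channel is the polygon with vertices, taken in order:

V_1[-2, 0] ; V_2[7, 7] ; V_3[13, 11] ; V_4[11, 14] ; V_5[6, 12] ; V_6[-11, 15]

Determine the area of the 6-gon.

Apply the surveyor's formula: 2A = Σ (x_i·y_{i+1} − x_{i+1}·y_i), indices taken mod 6.
V_1→V_2: (-2)(7) − (7)(0) = -14
V_2→V_3: (7)(11) − (13)(7) = -14
V_3→V_4: (13)(14) − (11)(11) = 61
V_4→V_5: (11)(12) − (6)(14) = 48
V_5→V_6: (6)(15) − (-11)(12) = 222
V_6→V_1: (-11)(0) − (-2)(15) = 30
Σ = 333
Area = |Σ|/2 = 166.5.

166.5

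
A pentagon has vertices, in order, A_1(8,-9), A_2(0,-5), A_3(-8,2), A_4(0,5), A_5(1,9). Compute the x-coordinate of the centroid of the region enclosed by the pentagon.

Apply the shoelace (surveyor's) formula. First the cross-terms c_i = x_i·y_{i+1} − x_{i+1}·y_i:
  -40, -40, -40, -5, -81  ⇒  2A = -206, A = -103.
Then Σ (x_i + x_{i+1})·c_i = -414, so x̄ = -414 / (6·(-103)) = 69/103.

69/103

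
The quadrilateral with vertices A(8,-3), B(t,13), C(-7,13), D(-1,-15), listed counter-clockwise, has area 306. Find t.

Write out the shoelace sum; only the two edges meeting at B involve t:
2·Area = [(8·13 − t·(-3)) + (t·13 − (-7)·13)] + 241
       = 16·t + 436 = 612
⇒ t = 11.

11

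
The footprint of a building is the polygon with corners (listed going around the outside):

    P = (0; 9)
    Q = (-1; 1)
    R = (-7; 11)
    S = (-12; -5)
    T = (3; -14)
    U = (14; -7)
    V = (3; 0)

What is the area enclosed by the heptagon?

289

Cross-terms: 9, -4, 167, 183, 175, 21, 27  ⇒  Σ = 578
Area = |Σ|/2 = 289.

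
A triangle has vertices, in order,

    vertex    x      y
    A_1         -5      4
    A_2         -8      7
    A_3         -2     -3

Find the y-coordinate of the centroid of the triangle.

Apply the shoelace (surveyor's) formula. First the cross-terms c_i = x_i·y_{i+1} − x_{i+1}·y_i:
  -3, 38, -23  ⇒  2A = 12, A = 6.
Then Σ (y_i + y_{i+1})·c_i = 96, so ȳ = 96 / (6·6) = 8/3.

8/3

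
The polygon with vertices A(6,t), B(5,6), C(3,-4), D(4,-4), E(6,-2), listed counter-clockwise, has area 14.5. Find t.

Write out the shoelace sum; only the two edges meeting at A involve t:
2·Area = [(6·t − 6·(-2)) + (6·6 − 5·t)] + -18
       = 1·t + 30 = 29
⇒ t = -1.

-1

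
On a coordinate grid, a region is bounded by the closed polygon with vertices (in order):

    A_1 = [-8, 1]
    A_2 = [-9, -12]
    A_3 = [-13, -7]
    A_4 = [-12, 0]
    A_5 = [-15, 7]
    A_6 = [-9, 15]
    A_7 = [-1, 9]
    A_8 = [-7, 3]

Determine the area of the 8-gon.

Cross-terms: 105, -93, -84, -84, -162, -66, 60, 17  ⇒  Σ = -307
Area = |Σ|/2 = 153.5.

153.5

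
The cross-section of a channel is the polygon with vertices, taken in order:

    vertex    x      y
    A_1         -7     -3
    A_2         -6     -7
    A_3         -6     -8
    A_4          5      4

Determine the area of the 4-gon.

33

Apply the shoelace formula: 2A = Σ (x_i·y_{i+1} − x_{i+1}·y_i), indices taken mod 4.
Σ = (31) + (6) + (16) + (13) = 66
Area = |Σ|/2 = 33.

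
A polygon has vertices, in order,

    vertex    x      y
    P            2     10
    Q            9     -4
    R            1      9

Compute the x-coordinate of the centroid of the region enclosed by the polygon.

Apply the shoelace formula. First the cross-terms c_i = x_i·y_{i+1} − x_{i+1}·y_i:
  -98, 85, -8  ⇒  2A = -21, A = -10.5.
Then Σ (x_i + x_{i+1})·c_i = -252, so x̄ = -252 / (6·(-10.5)) = 4.

4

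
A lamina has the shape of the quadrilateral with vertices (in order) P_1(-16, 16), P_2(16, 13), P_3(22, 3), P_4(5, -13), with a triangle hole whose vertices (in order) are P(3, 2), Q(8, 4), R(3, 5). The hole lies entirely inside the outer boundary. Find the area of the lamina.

558

Outer boundary:
Σ = (-464) + (-238) + (-301) + (-128) = -1131
Area = |Σ|/2 = 565.5.
Hole:
Cross-terms: -4, 28, -9  ⇒  Σ = 15
Area = |Σ|/2 = 7.5.
Net area = 565.5 − 7.5 = 558.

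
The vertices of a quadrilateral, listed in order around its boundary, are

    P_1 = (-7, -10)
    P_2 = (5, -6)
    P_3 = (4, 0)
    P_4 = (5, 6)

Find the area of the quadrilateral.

Cross-terms: 92, 24, 24, -8  ⇒  Σ = 132
Area = |Σ|/2 = 66.

66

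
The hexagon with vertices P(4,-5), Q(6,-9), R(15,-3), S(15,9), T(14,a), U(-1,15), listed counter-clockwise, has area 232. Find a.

Write out the shoelace sum; only the two edges meeting at T involve a:
2·Area = [(15·a − 14·9) + (14·15 − (-1)·a)] + 236
       = 16·a + 320 = 464
⇒ a = 9.

9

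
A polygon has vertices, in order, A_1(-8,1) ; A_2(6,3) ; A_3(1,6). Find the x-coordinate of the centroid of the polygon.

Apply the surveyor's formula. First the cross-terms c_i = x_i·y_{i+1} − x_{i+1}·y_i:
  -30, 33, 49  ⇒  2A = 52, A = 26.
Then Σ (x_i + x_{i+1})·c_i = -52, so x̄ = -52 / (6·26) = -1/3.

-1/3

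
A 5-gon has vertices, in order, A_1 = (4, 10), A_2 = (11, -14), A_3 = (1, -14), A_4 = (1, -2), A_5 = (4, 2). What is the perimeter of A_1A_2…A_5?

60

|A_1A_2| = √((7)² + (-24)²) = √625 = 25
|A_2A_3| = √((-10)² + (0)²) = √100 = 10
|A_3A_4| = √((0)² + (12)²) = √144 = 12
|A_4A_5| = √((3)² + (4)²) = √25 = 5
|A_5A_1| = √((0)² + (8)²) = √64 = 8
Perimeter = 25 + 10 + 12 + 5 + 8 = 60.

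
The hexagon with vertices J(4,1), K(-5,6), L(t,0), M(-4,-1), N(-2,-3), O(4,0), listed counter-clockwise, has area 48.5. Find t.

-6

The doubled signed area Σ (x_i y_{i+1} − x_{i+1} y_i) is linear in t.
With t=0 it equals 55; the coefficient of t is -7 (from the two edges through L).
So -7·t + 55 = 2·48.5 = 97 ⇒ t = -6.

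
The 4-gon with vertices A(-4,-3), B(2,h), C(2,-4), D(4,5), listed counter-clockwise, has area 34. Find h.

The doubled signed area Σ (x_i y_{i+1} − x_{i+1} y_i) is linear in h.
With h=0 it equals 32; the coefficient of h is -6 (from the two edges through B).
So -6·h + 32 = 2·34 = 68 ⇒ h = -6.

-6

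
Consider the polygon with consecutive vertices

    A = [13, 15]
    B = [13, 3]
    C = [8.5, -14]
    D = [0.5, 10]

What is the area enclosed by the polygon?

197

Apply the shoelace (surveyor's) formula: 2A = Σ (x_i·y_{i+1} − x_{i+1}·y_i), indices taken mod 4.
A→B: (13)(3) − (13)(15) = -156
B→C: (13)(-14) − (8.5)(3) = -207.5
C→D: (8.5)(10) − (0.5)(-14) = 92
D→A: (0.5)(15) − (13)(10) = -122.5
Σ = -394
Area = |Σ|/2 = 197.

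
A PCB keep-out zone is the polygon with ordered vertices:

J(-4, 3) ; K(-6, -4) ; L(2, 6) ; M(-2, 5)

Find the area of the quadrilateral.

Apply Gauss's area formula: 2A = Σ (x_i·y_{i+1} − x_{i+1}·y_i), indices taken mod 4.
J→K: (-4)(-4) − (-6)(3) = 34
K→L: (-6)(6) − (2)(-4) = -28
L→M: (2)(5) − (-2)(6) = 22
M→J: (-2)(3) − (-4)(5) = 14
Σ = 42
Area = |Σ|/2 = 21.

21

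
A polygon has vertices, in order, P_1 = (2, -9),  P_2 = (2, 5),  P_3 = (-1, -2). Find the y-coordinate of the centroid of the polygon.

-2

Apply Gauss's area formula. First the cross-terms c_i = x_i·y_{i+1} − x_{i+1}·y_i:
  28, 1, 13  ⇒  2A = 42, A = 21.
Then Σ (y_i + y_{i+1})·c_i = -252, so ȳ = -252 / (6·21) = -2.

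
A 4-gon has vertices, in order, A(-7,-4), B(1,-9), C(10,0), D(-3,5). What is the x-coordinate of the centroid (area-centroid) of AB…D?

78/127

Apply the shoelace formula. First the cross-terms c_i = x_i·y_{i+1} − x_{i+1}·y_i:
  67, 90, 50, 47  ⇒  2A = 254, A = 127.
Then Σ (x_i + x_{i+1})·c_i = 468, so x̄ = 468 / (6·127) = 78/127.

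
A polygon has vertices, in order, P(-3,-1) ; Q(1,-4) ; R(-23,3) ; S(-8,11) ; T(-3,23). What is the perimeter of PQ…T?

84

|PQ| = √((4)² + (-3)²) = √25 = 5
|QR| = √((-24)² + (7)²) = √625 = 25
|RS| = √((15)² + (8)²) = √289 = 17
|ST| = √((5)² + (12)²) = √169 = 13
|TP| = √((0)² + (-24)²) = √576 = 24
Perimeter = 5 + 25 + 17 + 13 + 24 = 84.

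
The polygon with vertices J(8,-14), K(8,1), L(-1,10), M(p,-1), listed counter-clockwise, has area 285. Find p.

Write out the shoelace sum; only the two edges meeting at M involve p:
2·Area = [((-1)·(-1) − p·10) + (p·(-14) − 8·(-1))] + 201
       = -24·p + 210 = 570
⇒ p = -15.

-15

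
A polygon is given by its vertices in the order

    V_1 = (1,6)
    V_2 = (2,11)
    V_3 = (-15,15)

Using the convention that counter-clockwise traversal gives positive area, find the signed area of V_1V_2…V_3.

44.5

Apply the shoelace formula: 2A = Σ (x_i·y_{i+1} − x_{i+1}·y_i), indices taken mod 3.
Σ = (-1) + (195) + (-105) = 89
Signed area = Σ/2 = 44.5 (positive ⇒ counter-clockwise traversal).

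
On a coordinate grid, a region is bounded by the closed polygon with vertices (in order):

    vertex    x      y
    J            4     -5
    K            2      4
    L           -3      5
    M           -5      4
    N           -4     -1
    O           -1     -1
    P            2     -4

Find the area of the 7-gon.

Apply the shoelace (surveyor's) formula: 2A = Σ (x_i·y_{i+1} − x_{i+1}·y_i), indices taken mod 7.
Σ = (26) + (22) + (13) + (21) + (3) + (6) + (6) = 97
Area = |Σ|/2 = 48.5.

48.5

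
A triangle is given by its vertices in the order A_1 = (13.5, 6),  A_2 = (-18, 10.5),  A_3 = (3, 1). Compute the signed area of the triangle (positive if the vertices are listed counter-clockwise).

Apply the surveyor's formula: 2A = Σ (x_i·y_{i+1} − x_{i+1}·y_i), indices taken mod 3.
Cross-terms: 249.75, -49.5, 4.5  ⇒  Σ = 204.75
Signed area = Σ/2 = 102.375 (positive ⇒ counter-clockwise traversal).

102.375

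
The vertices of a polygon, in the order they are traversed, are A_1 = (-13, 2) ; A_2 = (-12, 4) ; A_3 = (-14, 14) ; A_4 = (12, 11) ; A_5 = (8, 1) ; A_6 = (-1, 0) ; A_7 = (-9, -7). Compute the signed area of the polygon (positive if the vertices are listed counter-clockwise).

Σ = (-28) + (-112) + (-322) + (-76) + (1) + (7) + (-109) = -639
Signed area = Σ/2 = -319.5 (negative ⇒ clockwise traversal).

-319.5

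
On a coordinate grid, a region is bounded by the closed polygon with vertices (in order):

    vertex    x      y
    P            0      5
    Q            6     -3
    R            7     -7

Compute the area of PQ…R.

Σ = (-30) + (-21) + (35) = -16
Area = |Σ|/2 = 8.

8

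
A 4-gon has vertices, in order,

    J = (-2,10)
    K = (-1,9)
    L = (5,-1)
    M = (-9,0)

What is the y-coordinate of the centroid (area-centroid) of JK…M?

Apply the shoelace formula. First the cross-terms c_i = x_i·y_{i+1} − x_{i+1}·y_i:
  -8, -44, -9, -90  ⇒  2A = -151, A = -75.5.
Then Σ (y_i + y_{i+1})·c_i = -1395, so ȳ = -1395 / (6·(-75.5)) = 465/151.

465/151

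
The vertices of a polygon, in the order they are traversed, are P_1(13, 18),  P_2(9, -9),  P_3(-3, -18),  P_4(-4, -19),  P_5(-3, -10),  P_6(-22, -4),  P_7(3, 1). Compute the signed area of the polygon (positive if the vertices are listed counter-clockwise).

Apply the surveyor's formula: 2A = Σ (x_i·y_{i+1} − x_{i+1}·y_i), indices taken mod 7.
Σ = (-279) + (-189) + (-15) + (-17) + (-208) + (-10) + (41) = -677
Signed area = Σ/2 = -338.5 (negative ⇒ clockwise traversal).

-338.5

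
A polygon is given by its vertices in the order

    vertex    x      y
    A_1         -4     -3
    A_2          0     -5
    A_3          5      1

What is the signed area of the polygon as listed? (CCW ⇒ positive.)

17

Apply the surveyor's formula: 2A = Σ (x_i·y_{i+1} − x_{i+1}·y_i), indices taken mod 3.
Cross-terms: 20, 25, -11  ⇒  Σ = 34
Signed area = Σ/2 = 17 (positive ⇒ counter-clockwise traversal).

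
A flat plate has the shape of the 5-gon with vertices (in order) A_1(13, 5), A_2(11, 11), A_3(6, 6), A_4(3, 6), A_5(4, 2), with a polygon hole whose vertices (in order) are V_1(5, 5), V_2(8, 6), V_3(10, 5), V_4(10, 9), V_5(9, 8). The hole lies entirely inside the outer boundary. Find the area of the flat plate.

Outer boundary:
Apply the shoelace formula: 2A = Σ (x_i·y_{i+1} − x_{i+1}·y_i), indices taken mod 5.
Σ = (88) + (0) + (18) + (-18) + (-6) = 82
Area = |Σ|/2 = 41.
Hole:
Cross-terms: -10, -20, 40, -1, 5  ⇒  Σ = 14
Area = |Σ|/2 = 7.
Net area = 41 − 7 = 34.

34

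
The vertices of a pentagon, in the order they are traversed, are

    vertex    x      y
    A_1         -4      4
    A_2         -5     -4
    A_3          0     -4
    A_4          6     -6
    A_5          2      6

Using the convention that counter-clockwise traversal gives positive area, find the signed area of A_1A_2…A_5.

Apply Gauss's area formula: 2A = Σ (x_i·y_{i+1} − x_{i+1}·y_i), indices taken mod 5.
Σ = (36) + (20) + (24) + (48) + (32) = 160
Signed area = Σ/2 = 80 (positive ⇒ counter-clockwise traversal).

80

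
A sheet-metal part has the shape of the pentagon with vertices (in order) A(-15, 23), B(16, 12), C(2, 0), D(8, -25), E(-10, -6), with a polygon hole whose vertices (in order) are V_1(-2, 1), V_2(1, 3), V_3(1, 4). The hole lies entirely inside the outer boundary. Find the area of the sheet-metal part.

618.5

Outer boundary:
Apply the surveyor's formula: 2A = Σ (x_i·y_{i+1} − x_{i+1}·y_i), indices taken mod 5.
Σ = (-548) + (-24) + (-50) + (-298) + (-320) = -1240
Area = |Σ|/2 = 620.
Hole:
Apply the surveyor's formula: 2A = Σ (x_i·y_{i+1} − x_{i+1}·y_i), indices taken mod 3.
V_1→V_2: (-2)(3) − (1)(1) = -7
V_2→V_3: (1)(4) − (1)(3) = 1
V_3→V_1: (1)(1) − (-2)(4) = 9
Σ = 3
Area = |Σ|/2 = 1.5.
Net area = 620 − 1.5 = 618.5.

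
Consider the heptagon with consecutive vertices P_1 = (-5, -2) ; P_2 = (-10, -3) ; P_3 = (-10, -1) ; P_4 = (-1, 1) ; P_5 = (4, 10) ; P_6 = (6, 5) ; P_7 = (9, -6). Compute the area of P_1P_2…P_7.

Apply Gauss's area formula: 2A = Σ (x_i·y_{i+1} − x_{i+1}·y_i), indices taken mod 7.
Cross-terms: -5, -20, -11, -14, -40, -81, -48  ⇒  Σ = -219
Area = |Σ|/2 = 109.5.

109.5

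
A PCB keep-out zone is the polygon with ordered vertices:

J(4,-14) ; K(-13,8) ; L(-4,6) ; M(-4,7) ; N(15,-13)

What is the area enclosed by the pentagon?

Σ = (-150) + (-46) + (-4) + (-53) + (-158) = -411
Area = |Σ|/2 = 205.5.

205.5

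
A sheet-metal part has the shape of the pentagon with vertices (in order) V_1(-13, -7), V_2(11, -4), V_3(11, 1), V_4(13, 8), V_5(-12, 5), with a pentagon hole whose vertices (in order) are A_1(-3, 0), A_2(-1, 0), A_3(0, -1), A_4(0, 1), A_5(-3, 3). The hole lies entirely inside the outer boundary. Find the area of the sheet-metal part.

278

Outer boundary:
Apply Gauss's area formula: 2A = Σ (x_i·y_{i+1} − x_{i+1}·y_i), indices taken mod 5.
Cross-terms: 129, 55, 75, 161, 149  ⇒  Σ = 569
Area = |Σ|/2 = 284.5.
Hole:
Apply the surveyor's formula: 2A = Σ (x_i·y_{i+1} − x_{i+1}·y_i), indices taken mod 5.
A_1→A_2: (-3)(0) − (-1)(0) = 0
A_2→A_3: (-1)(-1) − (0)(0) = 1
A_3→A_4: (0)(1) − (0)(-1) = 0
A_4→A_5: (0)(3) − (-3)(1) = 3
A_5→A_1: (-3)(0) − (-3)(3) = 9
Σ = 13
Area = |Σ|/2 = 6.5.
Net area = 284.5 − 6.5 = 278.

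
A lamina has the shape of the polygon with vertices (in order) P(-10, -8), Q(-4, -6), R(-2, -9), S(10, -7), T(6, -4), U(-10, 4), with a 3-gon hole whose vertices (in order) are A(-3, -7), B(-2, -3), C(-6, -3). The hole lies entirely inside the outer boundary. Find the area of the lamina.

Outer boundary:
Apply Gauss's area formula: 2A = Σ (x_i·y_{i+1} − x_{i+1}·y_i), indices taken mod 6.
Σ = (28) + (24) + (104) + (2) + (-16) + (120) = 262
Area = |Σ|/2 = 131.
Hole:
A→B: (-3)(-3) − (-2)(-7) = -5
B→C: (-2)(-3) − (-6)(-3) = -12
C→A: (-6)(-7) − (-3)(-3) = 33
Σ = 16
Area = |Σ|/2 = 8.
Net area = 131 − 8 = 123.

123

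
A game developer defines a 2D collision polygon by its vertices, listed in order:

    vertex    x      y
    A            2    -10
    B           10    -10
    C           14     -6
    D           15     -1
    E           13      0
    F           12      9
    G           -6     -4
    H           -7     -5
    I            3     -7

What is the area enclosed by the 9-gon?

Σ = (80) + (80) + (76) + (13) + (117) + (6) + (2) + (64) + (-16) = 422
Area = |Σ|/2 = 211.

211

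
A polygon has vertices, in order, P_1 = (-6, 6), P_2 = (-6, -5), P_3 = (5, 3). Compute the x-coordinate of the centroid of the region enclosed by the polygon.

-7/3

Apply the shoelace formula. First the cross-terms c_i = x_i·y_{i+1} − x_{i+1}·y_i:
  66, 7, 48  ⇒  2A = 121, A = 60.5.
Then Σ (x_i + x_{i+1})·c_i = -847, so x̄ = -847 / (6·60.5) = -7/3.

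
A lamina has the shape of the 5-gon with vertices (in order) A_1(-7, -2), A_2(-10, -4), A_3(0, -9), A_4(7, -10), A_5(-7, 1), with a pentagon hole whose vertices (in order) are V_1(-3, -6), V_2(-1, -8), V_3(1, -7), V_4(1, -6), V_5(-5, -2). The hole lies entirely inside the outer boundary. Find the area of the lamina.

46.5

Outer boundary:
A_1→A_2: (-7)(-4) − (-10)(-2) = 8
A_2→A_3: (-10)(-9) − (0)(-4) = 90
A_3→A_4: (0)(-10) − (7)(-9) = 63
A_4→A_5: (7)(1) − (-7)(-10) = -63
A_5→A_1: (-7)(-2) − (-7)(1) = 21
Σ = 119
Area = |Σ|/2 = 59.5.
Hole:
Apply the surveyor's formula: 2A = Σ (x_i·y_{i+1} − x_{i+1}·y_i), indices taken mod 5.
Cross-terms: 18, 15, 1, -32, 24  ⇒  Σ = 26
Area = |Σ|/2 = 13.
Net area = 59.5 − 13 = 46.5.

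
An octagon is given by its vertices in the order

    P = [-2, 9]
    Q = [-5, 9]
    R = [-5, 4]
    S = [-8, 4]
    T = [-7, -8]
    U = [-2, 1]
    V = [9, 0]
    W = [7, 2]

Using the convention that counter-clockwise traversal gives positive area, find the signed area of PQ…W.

P→Q: (-2)(9) − (-5)(9) = 27
Q→R: (-5)(4) − (-5)(9) = 25
R→S: (-5)(4) − (-8)(4) = 12
S→T: (-8)(-8) − (-7)(4) = 92
T→U: (-7)(1) − (-2)(-8) = -23
U→V: (-2)(0) − (9)(1) = -9
V→W: (9)(2) − (7)(0) = 18
W→P: (7)(9) − (-2)(2) = 67
Σ = 209
Signed area = Σ/2 = 104.5 (positive ⇒ counter-clockwise traversal).

104.5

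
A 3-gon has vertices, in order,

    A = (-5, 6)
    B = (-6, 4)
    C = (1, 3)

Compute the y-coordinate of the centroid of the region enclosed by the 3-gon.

Apply the surveyor's formula. First the cross-terms c_i = x_i·y_{i+1} − x_{i+1}·y_i:
  16, -22, 21  ⇒  2A = 15, A = 7.5.
Then Σ (y_i + y_{i+1})·c_i = 195, so ȳ = 195 / (6·7.5) = 13/3.

13/3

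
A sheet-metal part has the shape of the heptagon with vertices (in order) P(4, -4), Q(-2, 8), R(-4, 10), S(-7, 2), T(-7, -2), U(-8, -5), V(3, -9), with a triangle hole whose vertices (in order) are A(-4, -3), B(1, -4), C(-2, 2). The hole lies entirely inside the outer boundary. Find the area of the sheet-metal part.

Outer boundary:
Apply the shoelace formula: 2A = Σ (x_i·y_{i+1} − x_{i+1}·y_i), indices taken mod 7.
P→Q: (4)(8) − (-2)(-4) = 24
Q→R: (-2)(10) − (-4)(8) = 12
R→S: (-4)(2) − (-7)(10) = 62
S→T: (-7)(-2) − (-7)(2) = 28
T→U: (-7)(-5) − (-8)(-2) = 19
U→V: (-8)(-9) − (3)(-5) = 87
V→P: (3)(-4) − (4)(-9) = 24
Σ = 256
Area = |Σ|/2 = 128.
Hole:
Cross-terms: 19, -6, 14  ⇒  Σ = 27
Area = |Σ|/2 = 13.5.
Net area = 128 − 13.5 = 114.5.

114.5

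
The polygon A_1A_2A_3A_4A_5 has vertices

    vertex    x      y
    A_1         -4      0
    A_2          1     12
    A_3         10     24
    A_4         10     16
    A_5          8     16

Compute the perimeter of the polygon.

58

|A_1A_2| = √((5)² + (12)²) = √169 = 13
|A_2A_3| = √((9)² + (12)²) = √225 = 15
|A_3A_4| = √((0)² + (-8)²) = √64 = 8
|A_4A_5| = √((-2)² + (0)²) = √4 = 2
|A_5A_1| = √((-12)² + (-16)²) = √400 = 20
Perimeter = 13 + 15 + 8 + 2 + 20 = 58.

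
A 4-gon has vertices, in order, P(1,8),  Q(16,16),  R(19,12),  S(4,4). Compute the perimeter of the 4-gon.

|PQ| = √((15)² + (8)²) = √289 = 17
|QR| = √((3)² + (-4)²) = √25 = 5
|RS| = √((-15)² + (-8)²) = √289 = 17
|SP| = √((-3)² + (4)²) = √25 = 5
Perimeter = 17 + 5 + 17 + 5 = 44.

44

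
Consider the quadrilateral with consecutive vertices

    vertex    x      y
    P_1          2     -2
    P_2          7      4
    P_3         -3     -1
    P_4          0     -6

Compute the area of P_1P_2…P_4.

28.5

Apply the shoelace formula: 2A = Σ (x_i·y_{i+1} − x_{i+1}·y_i), indices taken mod 4.
Cross-terms: 22, 5, 18, 12  ⇒  Σ = 57
Area = |Σ|/2 = 28.5.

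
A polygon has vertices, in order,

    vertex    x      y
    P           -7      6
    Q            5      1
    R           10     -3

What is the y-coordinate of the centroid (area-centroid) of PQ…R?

4/3

Apply Gauss's area formula. First the cross-terms c_i = x_i·y_{i+1} − x_{i+1}·y_i:
  -37, -25, 39  ⇒  2A = -23, A = -11.5.
Then Σ (y_i + y_{i+1})·c_i = -92, so ȳ = -92 / (6·(-11.5)) = 4/3.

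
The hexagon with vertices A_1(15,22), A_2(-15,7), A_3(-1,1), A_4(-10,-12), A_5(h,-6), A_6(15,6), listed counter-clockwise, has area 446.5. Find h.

3

The doubled signed area Σ (x_i y_{i+1} − x_{i+1} y_i) is linear in h.
With h=0 it equals 839; the coefficient of h is 18 (from the two edges through A_5).
So 18·h + 839 = 2·446.5 = 893 ⇒ h = 3.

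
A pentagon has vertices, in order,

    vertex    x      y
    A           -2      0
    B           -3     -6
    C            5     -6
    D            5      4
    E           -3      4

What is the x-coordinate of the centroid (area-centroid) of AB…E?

56/45

Apply the shoelace formula. First the cross-terms c_i = x_i·y_{i+1} − x_{i+1}·y_i:
  12, 48, 50, 32, 8  ⇒  2A = 150, A = 75.
Then Σ (x_i + x_{i+1})·c_i = 560, so x̄ = 560 / (6·75) = 56/45.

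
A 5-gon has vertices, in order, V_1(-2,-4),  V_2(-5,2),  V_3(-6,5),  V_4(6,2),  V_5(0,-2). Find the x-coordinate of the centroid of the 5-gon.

Apply the shoelace (surveyor's) formula. First the cross-terms c_i = x_i·y_{i+1} − x_{i+1}·y_i:
  -24, -13, -42, -12, -4  ⇒  2A = -95, A = -47.5.
Then Σ (x_i + x_{i+1})·c_i = 247, so x̄ = 247 / (6·(-47.5)) = -13/15.

-13/15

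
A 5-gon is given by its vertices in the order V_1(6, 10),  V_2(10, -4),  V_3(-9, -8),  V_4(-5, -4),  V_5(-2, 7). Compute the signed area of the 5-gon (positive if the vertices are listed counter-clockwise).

-174.5

Apply Gauss's area formula: 2A = Σ (x_i·y_{i+1} − x_{i+1}·y_i), indices taken mod 5.
Σ = (-124) + (-116) + (-4) + (-43) + (-62) = -349
Signed area = Σ/2 = -174.5 (negative ⇒ clockwise traversal).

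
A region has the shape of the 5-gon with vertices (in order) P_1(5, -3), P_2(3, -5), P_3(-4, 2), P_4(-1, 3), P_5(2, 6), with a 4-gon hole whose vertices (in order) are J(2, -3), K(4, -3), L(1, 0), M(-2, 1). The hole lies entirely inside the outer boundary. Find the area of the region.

37

Outer boundary:
P_1→P_2: (5)(-5) − (3)(-3) = -16
P_2→P_3: (3)(2) − (-4)(-5) = -14
P_3→P_4: (-4)(3) − (-1)(2) = -10
P_4→P_5: (-1)(6) − (2)(3) = -12
P_5→P_1: (2)(-3) − (5)(6) = -36
Σ = -88
Area = |Σ|/2 = 44.
Hole:
Apply the shoelace (surveyor's) formula: 2A = Σ (x_i·y_{i+1} − x_{i+1}·y_i), indices taken mod 4.
Σ = (6) + (3) + (1) + (4) = 14
Area = |Σ|/2 = 7.
Net area = 44 − 7 = 37.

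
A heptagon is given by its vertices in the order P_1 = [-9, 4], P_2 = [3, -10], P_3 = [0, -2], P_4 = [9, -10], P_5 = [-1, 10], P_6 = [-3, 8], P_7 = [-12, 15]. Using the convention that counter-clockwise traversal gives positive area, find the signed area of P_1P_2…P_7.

165

Σ = (78) + (-6) + (18) + (80) + (22) + (51) + (87) = 330
Signed area = Σ/2 = 165 (positive ⇒ counter-clockwise traversal).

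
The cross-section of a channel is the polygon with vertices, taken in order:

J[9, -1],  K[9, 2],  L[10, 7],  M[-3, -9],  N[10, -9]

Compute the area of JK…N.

Σ = (27) + (43) + (-69) + (117) + (71) = 189
Area = |Σ|/2 = 94.5.

94.5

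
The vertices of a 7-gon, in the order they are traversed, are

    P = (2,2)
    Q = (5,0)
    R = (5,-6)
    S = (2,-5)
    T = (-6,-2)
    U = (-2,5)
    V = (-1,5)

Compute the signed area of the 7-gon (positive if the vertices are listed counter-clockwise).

Apply Gauss's area formula: 2A = Σ (x_i·y_{i+1} − x_{i+1}·y_i), indices taken mod 7.
P→Q: (2)(0) − (5)(2) = -10
Q→R: (5)(-6) − (5)(0) = -30
R→S: (5)(-5) − (2)(-6) = -13
S→T: (2)(-2) − (-6)(-5) = -34
T→U: (-6)(5) − (-2)(-2) = -34
U→V: (-2)(5) − (-1)(5) = -5
V→P: (-1)(2) − (2)(5) = -12
Σ = -138
Signed area = Σ/2 = -69 (negative ⇒ clockwise traversal).

-69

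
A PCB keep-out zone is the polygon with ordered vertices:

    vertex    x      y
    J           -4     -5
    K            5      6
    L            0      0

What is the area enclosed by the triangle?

0.5

Σ = (1) + (0) + (0) = 1
Area = |Σ|/2 = 0.5.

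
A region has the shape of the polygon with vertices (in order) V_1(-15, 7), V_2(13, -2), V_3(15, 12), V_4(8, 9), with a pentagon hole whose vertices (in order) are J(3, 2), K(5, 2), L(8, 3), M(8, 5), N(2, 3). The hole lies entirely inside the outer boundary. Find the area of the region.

Outer boundary:
Apply the shoelace formula: 2A = Σ (x_i·y_{i+1} − x_{i+1}·y_i), indices taken mod 4.
Σ = (-61) + (186) + (39) + (191) = 355
Area = |Σ|/2 = 177.5.
Hole:
Apply Gauss's area formula: 2A = Σ (x_i·y_{i+1} − x_{i+1}·y_i), indices taken mod 5.
Σ = (-4) + (-1) + (16) + (14) + (-5) = 20
Area = |Σ|/2 = 10.
Net area = 177.5 − 10 = 167.5.

167.5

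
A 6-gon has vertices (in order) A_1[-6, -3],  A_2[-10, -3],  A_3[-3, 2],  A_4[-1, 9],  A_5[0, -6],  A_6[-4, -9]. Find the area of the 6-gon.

Apply the shoelace formula: 2A = Σ (x_i·y_{i+1} − x_{i+1}·y_i), indices taken mod 6.
Σ = (-12) + (-29) + (-25) + (6) + (-24) + (-42) = -126
Area = |Σ|/2 = 63.

63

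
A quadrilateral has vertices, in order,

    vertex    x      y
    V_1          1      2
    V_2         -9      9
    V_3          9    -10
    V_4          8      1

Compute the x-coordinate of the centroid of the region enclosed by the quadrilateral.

Apply the shoelace (surveyor's) formula. First the cross-terms c_i = x_i·y_{i+1} − x_{i+1}·y_i:
  27, 9, 89, 15  ⇒  2A = 140, A = 70.
Then Σ (x_i + x_{i+1})·c_i = 1432, so x̄ = 1432 / (6·70) = 358/105.

358/105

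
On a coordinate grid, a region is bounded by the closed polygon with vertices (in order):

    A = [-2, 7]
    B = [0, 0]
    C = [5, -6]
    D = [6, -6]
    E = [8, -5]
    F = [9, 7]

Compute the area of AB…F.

Cross-terms: 0, 0, 6, 18, 101, 77  ⇒  Σ = 202
Area = |Σ|/2 = 101.

101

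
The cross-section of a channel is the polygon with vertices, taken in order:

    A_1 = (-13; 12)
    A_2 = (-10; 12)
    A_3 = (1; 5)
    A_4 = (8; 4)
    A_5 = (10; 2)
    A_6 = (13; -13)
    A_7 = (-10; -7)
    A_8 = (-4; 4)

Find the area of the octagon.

Apply Gauss's area formula: 2A = Σ (x_i·y_{i+1} − x_{i+1}·y_i), indices taken mod 8.
Σ = (-36) + (-62) + (-36) + (-24) + (-156) + (-221) + (-68) + (4) = -599
Area = |Σ|/2 = 299.5.

299.5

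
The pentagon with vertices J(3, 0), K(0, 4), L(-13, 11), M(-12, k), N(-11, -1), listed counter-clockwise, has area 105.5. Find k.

The doubled signed area Σ (x_i y_{i+1} − x_{i+1} y_i) is linear in k.
With k=0 it equals 211; the coefficient of k is -2 (from the two edges through M).
So -2·k + 211 = 2·105.5 = 211 ⇒ k = 0.

0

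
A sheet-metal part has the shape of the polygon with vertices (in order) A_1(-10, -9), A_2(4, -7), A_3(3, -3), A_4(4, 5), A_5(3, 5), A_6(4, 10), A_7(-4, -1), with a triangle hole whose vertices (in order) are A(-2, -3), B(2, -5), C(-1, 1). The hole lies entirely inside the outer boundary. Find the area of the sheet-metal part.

Outer boundary:
Apply the shoelace formula: 2A = Σ (x_i·y_{i+1} − x_{i+1}·y_i), indices taken mod 7.
Cross-terms: 106, 9, 27, 5, 10, 36, 26  ⇒  Σ = 219
Area = |Σ|/2 = 109.5.
Hole:
Cross-terms: 16, -3, 5  ⇒  Σ = 18
Area = |Σ|/2 = 9.
Net area = 109.5 − 9 = 100.5.

100.5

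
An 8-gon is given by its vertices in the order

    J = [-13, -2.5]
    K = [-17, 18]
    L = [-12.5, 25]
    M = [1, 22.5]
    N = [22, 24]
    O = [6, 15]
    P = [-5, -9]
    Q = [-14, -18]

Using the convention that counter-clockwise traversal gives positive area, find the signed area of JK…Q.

Apply the surveyor's formula: 2A = Σ (x_i·y_{i+1} − x_{i+1}·y_i), indices taken mod 8.
Σ = (-276.5) + (-200) + (-306.25) + (-471) + (186) + (21) + (-36) + (-199) = -1281.75
Signed area = Σ/2 = -640.875 (negative ⇒ clockwise traversal).

-640.875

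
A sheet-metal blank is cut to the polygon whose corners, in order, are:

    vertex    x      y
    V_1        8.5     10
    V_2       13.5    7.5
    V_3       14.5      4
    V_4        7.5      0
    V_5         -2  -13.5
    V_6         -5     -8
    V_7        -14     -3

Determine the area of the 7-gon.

Cross-terms: -71.25, -54.75, -30, -101.25, -51.5, -97, -114.5  ⇒  Σ = -520.25
Area = |Σ|/2 = 260.125.

260.125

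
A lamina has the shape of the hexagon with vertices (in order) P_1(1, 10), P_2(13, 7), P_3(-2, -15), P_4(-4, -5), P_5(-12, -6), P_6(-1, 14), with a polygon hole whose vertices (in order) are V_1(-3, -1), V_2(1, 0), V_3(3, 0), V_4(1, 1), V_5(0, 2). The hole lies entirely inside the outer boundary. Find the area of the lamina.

288

Outer boundary:
Apply the surveyor's formula: 2A = Σ (x_i·y_{i+1} − x_{i+1}·y_i), indices taken mod 6.
Σ = (-123) + (-181) + (-50) + (-36) + (-174) + (-24) = -588
Area = |Σ|/2 = 294.
Hole:
Apply the shoelace formula: 2A = Σ (x_i·y_{i+1} − x_{i+1}·y_i), indices taken mod 5.
Σ = (1) + (0) + (3) + (2) + (6) = 12
Area = |Σ|/2 = 6.
Net area = 294 − 6 = 288.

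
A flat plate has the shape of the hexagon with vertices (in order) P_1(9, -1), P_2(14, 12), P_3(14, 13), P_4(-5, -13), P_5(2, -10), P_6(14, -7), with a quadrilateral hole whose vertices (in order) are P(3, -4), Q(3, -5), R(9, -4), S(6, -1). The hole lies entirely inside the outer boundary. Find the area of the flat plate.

123

Outer boundary:
Apply the shoelace formula: 2A = Σ (x_i·y_{i+1} − x_{i+1}·y_i), indices taken mod 6.
P_1→P_2: (9)(12) − (14)(-1) = 122
P_2→P_3: (14)(13) − (14)(12) = 14
P_3→P_4: (14)(-13) − (-5)(13) = -117
P_4→P_5: (-5)(-10) − (2)(-13) = 76
P_5→P_6: (2)(-7) − (14)(-10) = 126
P_6→P_1: (14)(-1) − (9)(-7) = 49
Σ = 270
Area = |Σ|/2 = 135.
Hole:
Apply the surveyor's formula: 2A = Σ (x_i·y_{i+1} − x_{i+1}·y_i), indices taken mod 4.
Cross-terms: -3, 33, 15, -21  ⇒  Σ = 24
Area = |Σ|/2 = 12.
Net area = 135 − 12 = 123.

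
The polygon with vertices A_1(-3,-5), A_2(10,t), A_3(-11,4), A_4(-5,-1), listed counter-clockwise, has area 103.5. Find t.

Write out the shoelace sum; only the two edges meeting at A_2 involve t:
2·Area = [((-3)·t − 10·(-5)) + (10·4 − (-11)·t)] + 53
       = 8·t + 143 = 207
⇒ t = 8.

8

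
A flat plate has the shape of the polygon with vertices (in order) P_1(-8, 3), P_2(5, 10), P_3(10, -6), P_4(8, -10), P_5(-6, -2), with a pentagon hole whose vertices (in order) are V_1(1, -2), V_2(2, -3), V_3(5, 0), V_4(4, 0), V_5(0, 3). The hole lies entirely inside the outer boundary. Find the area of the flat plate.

Outer boundary:
Apply the shoelace formula: 2A = Σ (x_i·y_{i+1} − x_{i+1}·y_i), indices taken mod 5.
Σ = (-95) + (-130) + (-52) + (-76) + (-34) = -387
Area = |Σ|/2 = 193.5.
Hole:
Apply the surveyor's formula: 2A = Σ (x_i·y_{i+1} − x_{i+1}·y_i), indices taken mod 5.
Σ = (1) + (15) + (0) + (12) + (-3) = 25
Area = |Σ|/2 = 12.5.
Net area = 193.5 − 12.5 = 181.

181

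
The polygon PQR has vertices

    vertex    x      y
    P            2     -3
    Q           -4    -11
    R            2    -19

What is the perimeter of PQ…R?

36

|PQ| = √((-6)² + (-8)²) = √100 = 10
|QR| = √((6)² + (-8)²) = √100 = 10
|RP| = √((0)² + (16)²) = √256 = 16
Perimeter = 10 + 10 + 16 = 36.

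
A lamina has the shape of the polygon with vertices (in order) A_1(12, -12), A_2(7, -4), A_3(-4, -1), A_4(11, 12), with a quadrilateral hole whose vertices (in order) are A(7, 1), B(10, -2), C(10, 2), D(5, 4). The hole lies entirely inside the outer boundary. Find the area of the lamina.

Outer boundary:
Σ = (36) + (-23) + (-37) + (-276) = -300
Area = |Σ|/2 = 150.
Hole:
Σ = (-24) + (40) + (30) + (-23) = 23
Area = |Σ|/2 = 11.5.
Net area = 150 − 11.5 = 138.5.

138.5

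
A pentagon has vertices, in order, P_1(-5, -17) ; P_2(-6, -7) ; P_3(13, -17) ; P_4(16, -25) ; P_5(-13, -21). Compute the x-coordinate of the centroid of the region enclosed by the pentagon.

440/177

Apply the surveyor's formula. First the cross-terms c_i = x_i·y_{i+1} − x_{i+1}·y_i:
  -67, 193, -53, -661, 116  ⇒  2A = -472, A = -236.
Then Σ (x_i + x_{i+1})·c_i = -3520, so x̄ = -3520 / (6·(-236)) = 440/177.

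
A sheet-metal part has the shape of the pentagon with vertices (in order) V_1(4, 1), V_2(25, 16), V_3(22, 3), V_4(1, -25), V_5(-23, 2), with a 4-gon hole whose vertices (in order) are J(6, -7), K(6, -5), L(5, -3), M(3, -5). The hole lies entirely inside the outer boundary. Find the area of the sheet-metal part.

Outer boundary:
V_1→V_2: (4)(16) − (25)(1) = 39
V_2→V_3: (25)(3) − (22)(16) = -277
V_3→V_4: (22)(-25) − (1)(3) = -553
V_4→V_5: (1)(2) − (-23)(-25) = -573
V_5→V_1: (-23)(1) − (4)(2) = -31
Σ = -1395
Area = |Σ|/2 = 697.5.
Hole:
Cross-terms: 12, 7, -16, 9  ⇒  Σ = 12
Area = |Σ|/2 = 6.
Net area = 697.5 − 6 = 691.5.

691.5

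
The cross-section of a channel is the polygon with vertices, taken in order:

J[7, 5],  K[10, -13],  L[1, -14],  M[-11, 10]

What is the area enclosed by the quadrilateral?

Apply the shoelace formula: 2A = Σ (x_i·y_{i+1} − x_{i+1}·y_i), indices taken mod 4.
Σ = (-141) + (-127) + (-144) + (-125) = -537
Area = |Σ|/2 = 268.5.

268.5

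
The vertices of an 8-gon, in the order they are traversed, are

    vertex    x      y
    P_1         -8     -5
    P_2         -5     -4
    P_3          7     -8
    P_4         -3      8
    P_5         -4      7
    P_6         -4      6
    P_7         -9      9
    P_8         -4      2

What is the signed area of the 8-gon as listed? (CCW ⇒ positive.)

97

Apply the shoelace formula: 2A = Σ (x_i·y_{i+1} − x_{i+1}·y_i), indices taken mod 8.
Cross-terms: 7, 68, 32, 11, 4, 18, 18, 36  ⇒  Σ = 194
Signed area = Σ/2 = 97 (positive ⇒ counter-clockwise traversal).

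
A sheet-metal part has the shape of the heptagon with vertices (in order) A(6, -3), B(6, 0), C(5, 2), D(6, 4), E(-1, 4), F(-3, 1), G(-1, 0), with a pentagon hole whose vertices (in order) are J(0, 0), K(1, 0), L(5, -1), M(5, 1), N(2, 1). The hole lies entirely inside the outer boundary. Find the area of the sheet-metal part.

Outer boundary:
Cross-terms: 18, 12, 8, 28, 11, 1, 3  ⇒  Σ = 81
Area = |Σ|/2 = 40.5.
Hole:
Σ = (0) + (-1) + (10) + (3) + (0) = 12
Area = |Σ|/2 = 6.
Net area = 40.5 − 6 = 34.5.

34.5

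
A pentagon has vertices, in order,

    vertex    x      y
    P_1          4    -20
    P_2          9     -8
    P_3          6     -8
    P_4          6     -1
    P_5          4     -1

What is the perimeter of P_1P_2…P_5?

44

|P_1P_2| = √((5)² + (12)²) = √169 = 13
|P_2P_3| = √((-3)² + (0)²) = √9 = 3
|P_3P_4| = √((0)² + (7)²) = √49 = 7
|P_4P_5| = √((-2)² + (0)²) = √4 = 2
|P_5P_1| = √((0)² + (-19)²) = √361 = 19
Perimeter = 13 + 3 + 7 + 2 + 19 = 44.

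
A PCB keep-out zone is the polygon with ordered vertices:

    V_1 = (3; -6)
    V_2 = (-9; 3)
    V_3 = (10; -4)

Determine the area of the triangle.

Apply the shoelace formula: 2A = Σ (x_i·y_{i+1} − x_{i+1}·y_i), indices taken mod 3.
Σ = (-45) + (6) + (-48) = -87
Area = |Σ|/2 = 43.5.

43.5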